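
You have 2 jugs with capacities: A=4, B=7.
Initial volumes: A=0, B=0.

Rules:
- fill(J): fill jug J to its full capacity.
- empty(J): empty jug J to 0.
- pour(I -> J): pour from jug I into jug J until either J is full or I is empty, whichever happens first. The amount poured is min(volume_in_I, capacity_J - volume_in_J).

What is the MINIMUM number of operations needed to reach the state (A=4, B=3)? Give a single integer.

BFS from (A=0, B=0). One shortest path:
  1. fill(B) -> (A=0 B=7)
  2. pour(B -> A) -> (A=4 B=3)
Reached target in 2 moves.

Answer: 2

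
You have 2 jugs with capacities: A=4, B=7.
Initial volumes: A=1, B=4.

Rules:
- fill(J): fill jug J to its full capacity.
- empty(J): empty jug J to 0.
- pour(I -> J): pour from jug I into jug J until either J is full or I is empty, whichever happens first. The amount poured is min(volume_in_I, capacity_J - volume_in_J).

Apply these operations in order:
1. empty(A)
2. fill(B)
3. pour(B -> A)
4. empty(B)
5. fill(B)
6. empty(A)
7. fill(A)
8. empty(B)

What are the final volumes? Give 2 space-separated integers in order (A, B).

Step 1: empty(A) -> (A=0 B=4)
Step 2: fill(B) -> (A=0 B=7)
Step 3: pour(B -> A) -> (A=4 B=3)
Step 4: empty(B) -> (A=4 B=0)
Step 5: fill(B) -> (A=4 B=7)
Step 6: empty(A) -> (A=0 B=7)
Step 7: fill(A) -> (A=4 B=7)
Step 8: empty(B) -> (A=4 B=0)

Answer: 4 0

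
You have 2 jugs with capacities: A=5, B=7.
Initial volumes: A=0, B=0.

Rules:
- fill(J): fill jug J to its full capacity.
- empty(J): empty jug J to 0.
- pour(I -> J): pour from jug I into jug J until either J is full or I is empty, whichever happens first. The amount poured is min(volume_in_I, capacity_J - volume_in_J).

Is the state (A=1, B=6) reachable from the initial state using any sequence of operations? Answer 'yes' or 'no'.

BFS explored all 24 reachable states.
Reachable set includes: (0,0), (0,1), (0,2), (0,3), (0,4), (0,5), (0,6), (0,7), (1,0), (1,7), (2,0), (2,7) ...
Target (A=1, B=6) not in reachable set → no.

Answer: no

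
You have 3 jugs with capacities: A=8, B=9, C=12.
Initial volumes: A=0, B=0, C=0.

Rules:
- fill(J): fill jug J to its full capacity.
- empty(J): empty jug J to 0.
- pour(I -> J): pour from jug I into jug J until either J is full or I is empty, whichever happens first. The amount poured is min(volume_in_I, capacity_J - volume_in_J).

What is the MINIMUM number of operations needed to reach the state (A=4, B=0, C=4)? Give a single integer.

BFS from (A=0, B=0, C=0). One shortest path:
  1. fill(A) -> (A=8 B=0 C=0)
  2. fill(B) -> (A=8 B=9 C=0)
  3. pour(A -> C) -> (A=0 B=9 C=8)
  4. pour(B -> A) -> (A=8 B=1 C=8)
  5. pour(A -> C) -> (A=4 B=1 C=12)
  6. pour(C -> B) -> (A=4 B=9 C=4)
  7. empty(B) -> (A=4 B=0 C=4)
Reached target in 7 moves.

Answer: 7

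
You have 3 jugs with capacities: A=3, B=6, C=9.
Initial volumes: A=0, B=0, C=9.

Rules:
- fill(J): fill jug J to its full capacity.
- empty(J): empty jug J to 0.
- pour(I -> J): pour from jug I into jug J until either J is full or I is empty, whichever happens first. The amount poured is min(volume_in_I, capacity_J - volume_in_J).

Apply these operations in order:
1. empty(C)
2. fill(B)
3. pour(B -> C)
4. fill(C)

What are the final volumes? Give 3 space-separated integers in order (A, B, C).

Step 1: empty(C) -> (A=0 B=0 C=0)
Step 2: fill(B) -> (A=0 B=6 C=0)
Step 3: pour(B -> C) -> (A=0 B=0 C=6)
Step 4: fill(C) -> (A=0 B=0 C=9)

Answer: 0 0 9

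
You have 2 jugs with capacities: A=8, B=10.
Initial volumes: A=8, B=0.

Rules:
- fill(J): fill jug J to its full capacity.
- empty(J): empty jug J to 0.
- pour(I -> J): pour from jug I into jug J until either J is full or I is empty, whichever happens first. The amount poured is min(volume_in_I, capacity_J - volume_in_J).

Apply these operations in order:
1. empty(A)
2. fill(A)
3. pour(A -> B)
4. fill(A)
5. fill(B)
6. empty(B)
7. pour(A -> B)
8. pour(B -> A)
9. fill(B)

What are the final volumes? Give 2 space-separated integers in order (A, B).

Step 1: empty(A) -> (A=0 B=0)
Step 2: fill(A) -> (A=8 B=0)
Step 3: pour(A -> B) -> (A=0 B=8)
Step 4: fill(A) -> (A=8 B=8)
Step 5: fill(B) -> (A=8 B=10)
Step 6: empty(B) -> (A=8 B=0)
Step 7: pour(A -> B) -> (A=0 B=8)
Step 8: pour(B -> A) -> (A=8 B=0)
Step 9: fill(B) -> (A=8 B=10)

Answer: 8 10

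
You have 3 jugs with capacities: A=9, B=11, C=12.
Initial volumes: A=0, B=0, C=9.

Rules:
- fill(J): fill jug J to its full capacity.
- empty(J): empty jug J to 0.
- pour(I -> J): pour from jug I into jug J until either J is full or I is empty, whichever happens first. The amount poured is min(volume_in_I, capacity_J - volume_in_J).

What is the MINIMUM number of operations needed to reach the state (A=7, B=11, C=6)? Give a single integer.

Answer: 7

Derivation:
BFS from (A=0, B=0, C=9). One shortest path:
  1. fill(C) -> (A=0 B=0 C=12)
  2. pour(C -> A) -> (A=9 B=0 C=3)
  3. pour(A -> B) -> (A=0 B=9 C=3)
  4. pour(C -> A) -> (A=3 B=9 C=0)
  5. fill(C) -> (A=3 B=9 C=12)
  6. pour(C -> A) -> (A=9 B=9 C=6)
  7. pour(A -> B) -> (A=7 B=11 C=6)
Reached target in 7 moves.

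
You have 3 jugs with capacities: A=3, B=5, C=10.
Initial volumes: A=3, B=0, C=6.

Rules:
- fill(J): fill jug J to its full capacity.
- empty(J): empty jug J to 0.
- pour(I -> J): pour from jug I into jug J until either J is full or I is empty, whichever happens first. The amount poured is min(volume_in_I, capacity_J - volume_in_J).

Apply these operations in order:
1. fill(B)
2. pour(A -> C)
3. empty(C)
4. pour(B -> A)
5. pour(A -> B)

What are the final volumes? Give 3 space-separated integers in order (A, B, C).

Step 1: fill(B) -> (A=3 B=5 C=6)
Step 2: pour(A -> C) -> (A=0 B=5 C=9)
Step 3: empty(C) -> (A=0 B=5 C=0)
Step 4: pour(B -> A) -> (A=3 B=2 C=0)
Step 5: pour(A -> B) -> (A=0 B=5 C=0)

Answer: 0 5 0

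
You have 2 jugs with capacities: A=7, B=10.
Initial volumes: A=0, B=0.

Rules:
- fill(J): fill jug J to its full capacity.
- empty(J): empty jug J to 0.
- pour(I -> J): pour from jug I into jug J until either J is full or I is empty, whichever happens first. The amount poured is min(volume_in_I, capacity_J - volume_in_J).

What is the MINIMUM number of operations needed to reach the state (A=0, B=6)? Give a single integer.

Answer: 7

Derivation:
BFS from (A=0, B=0). One shortest path:
  1. fill(B) -> (A=0 B=10)
  2. pour(B -> A) -> (A=7 B=3)
  3. empty(A) -> (A=0 B=3)
  4. pour(B -> A) -> (A=3 B=0)
  5. fill(B) -> (A=3 B=10)
  6. pour(B -> A) -> (A=7 B=6)
  7. empty(A) -> (A=0 B=6)
Reached target in 7 moves.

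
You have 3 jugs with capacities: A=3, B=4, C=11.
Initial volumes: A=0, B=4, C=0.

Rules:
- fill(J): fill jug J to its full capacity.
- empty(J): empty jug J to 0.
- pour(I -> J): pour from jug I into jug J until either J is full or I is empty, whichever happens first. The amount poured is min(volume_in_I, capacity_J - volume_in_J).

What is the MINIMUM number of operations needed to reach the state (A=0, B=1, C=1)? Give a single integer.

BFS from (A=0, B=4, C=0). One shortest path:
  1. pour(B -> A) -> (A=3 B=1 C=0)
  2. empty(A) -> (A=0 B=1 C=0)
  3. pour(B -> C) -> (A=0 B=0 C=1)
  4. fill(B) -> (A=0 B=4 C=1)
  5. pour(B -> A) -> (A=3 B=1 C=1)
  6. empty(A) -> (A=0 B=1 C=1)
Reached target in 6 moves.

Answer: 6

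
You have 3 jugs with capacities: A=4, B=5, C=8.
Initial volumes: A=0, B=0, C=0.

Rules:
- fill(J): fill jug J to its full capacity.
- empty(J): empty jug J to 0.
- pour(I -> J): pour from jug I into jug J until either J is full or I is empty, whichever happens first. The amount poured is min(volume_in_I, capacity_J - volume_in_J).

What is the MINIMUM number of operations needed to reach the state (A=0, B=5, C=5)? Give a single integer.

BFS from (A=0, B=0, C=0). One shortest path:
  1. fill(B) -> (A=0 B=5 C=0)
  2. pour(B -> C) -> (A=0 B=0 C=5)
  3. fill(B) -> (A=0 B=5 C=5)
Reached target in 3 moves.

Answer: 3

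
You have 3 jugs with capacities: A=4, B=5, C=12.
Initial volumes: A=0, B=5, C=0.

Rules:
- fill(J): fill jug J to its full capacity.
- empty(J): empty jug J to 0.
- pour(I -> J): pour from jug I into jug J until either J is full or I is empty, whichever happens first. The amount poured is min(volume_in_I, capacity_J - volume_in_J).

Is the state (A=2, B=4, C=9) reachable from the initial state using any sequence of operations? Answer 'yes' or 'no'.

BFS explored all 258 reachable states.
Reachable set includes: (0,0,0), (0,0,1), (0,0,2), (0,0,3), (0,0,4), (0,0,5), (0,0,6), (0,0,7), (0,0,8), (0,0,9), (0,0,10), (0,0,11) ...
Target (A=2, B=4, C=9) not in reachable set → no.

Answer: no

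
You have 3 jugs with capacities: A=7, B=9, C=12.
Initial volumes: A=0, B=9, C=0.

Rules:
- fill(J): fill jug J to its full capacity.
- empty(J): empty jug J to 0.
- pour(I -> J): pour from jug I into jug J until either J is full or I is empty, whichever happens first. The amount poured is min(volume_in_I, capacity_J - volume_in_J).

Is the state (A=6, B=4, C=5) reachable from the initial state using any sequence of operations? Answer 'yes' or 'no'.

Answer: no

Derivation:
BFS explored all 512 reachable states.
Reachable set includes: (0,0,0), (0,0,1), (0,0,2), (0,0,3), (0,0,4), (0,0,5), (0,0,6), (0,0,7), (0,0,8), (0,0,9), (0,0,10), (0,0,11) ...
Target (A=6, B=4, C=5) not in reachable set → no.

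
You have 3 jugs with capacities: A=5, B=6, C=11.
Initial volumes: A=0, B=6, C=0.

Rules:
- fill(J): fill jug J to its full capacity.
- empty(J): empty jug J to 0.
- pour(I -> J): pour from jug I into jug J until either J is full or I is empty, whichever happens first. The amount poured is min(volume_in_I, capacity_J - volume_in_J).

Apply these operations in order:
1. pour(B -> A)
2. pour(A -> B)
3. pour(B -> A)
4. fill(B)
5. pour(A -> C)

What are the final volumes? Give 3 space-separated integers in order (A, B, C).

Step 1: pour(B -> A) -> (A=5 B=1 C=0)
Step 2: pour(A -> B) -> (A=0 B=6 C=0)
Step 3: pour(B -> A) -> (A=5 B=1 C=0)
Step 4: fill(B) -> (A=5 B=6 C=0)
Step 5: pour(A -> C) -> (A=0 B=6 C=5)

Answer: 0 6 5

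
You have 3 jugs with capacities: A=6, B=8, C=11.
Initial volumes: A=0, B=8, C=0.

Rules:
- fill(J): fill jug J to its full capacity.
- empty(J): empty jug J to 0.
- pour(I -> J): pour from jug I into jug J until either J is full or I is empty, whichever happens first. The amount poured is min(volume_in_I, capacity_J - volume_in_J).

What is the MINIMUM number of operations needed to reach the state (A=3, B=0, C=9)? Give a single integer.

BFS from (A=0, B=8, C=0). One shortest path:
  1. fill(A) -> (A=6 B=8 C=0)
  2. pour(B -> C) -> (A=6 B=0 C=8)
  3. pour(A -> B) -> (A=0 B=6 C=8)
  4. fill(A) -> (A=6 B=6 C=8)
  5. pour(A -> C) -> (A=3 B=6 C=11)
  6. pour(C -> B) -> (A=3 B=8 C=9)
  7. empty(B) -> (A=3 B=0 C=9)
Reached target in 7 moves.

Answer: 7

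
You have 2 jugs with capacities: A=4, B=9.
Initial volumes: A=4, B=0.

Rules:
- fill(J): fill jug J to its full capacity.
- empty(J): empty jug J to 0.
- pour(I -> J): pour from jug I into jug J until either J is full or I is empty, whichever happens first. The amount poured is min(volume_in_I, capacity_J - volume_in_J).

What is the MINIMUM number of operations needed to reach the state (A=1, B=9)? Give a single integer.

BFS from (A=4, B=0). One shortest path:
  1. empty(A) -> (A=0 B=0)
  2. fill(B) -> (A=0 B=9)
  3. pour(B -> A) -> (A=4 B=5)
  4. empty(A) -> (A=0 B=5)
  5. pour(B -> A) -> (A=4 B=1)
  6. empty(A) -> (A=0 B=1)
  7. pour(B -> A) -> (A=1 B=0)
  8. fill(B) -> (A=1 B=9)
Reached target in 8 moves.

Answer: 8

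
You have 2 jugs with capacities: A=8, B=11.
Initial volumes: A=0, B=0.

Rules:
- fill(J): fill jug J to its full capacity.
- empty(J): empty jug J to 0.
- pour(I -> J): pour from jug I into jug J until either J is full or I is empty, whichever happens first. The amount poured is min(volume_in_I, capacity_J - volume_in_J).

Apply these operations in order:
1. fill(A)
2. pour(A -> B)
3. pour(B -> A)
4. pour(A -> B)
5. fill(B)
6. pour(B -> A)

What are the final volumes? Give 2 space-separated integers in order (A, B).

Answer: 8 3

Derivation:
Step 1: fill(A) -> (A=8 B=0)
Step 2: pour(A -> B) -> (A=0 B=8)
Step 3: pour(B -> A) -> (A=8 B=0)
Step 4: pour(A -> B) -> (A=0 B=8)
Step 5: fill(B) -> (A=0 B=11)
Step 6: pour(B -> A) -> (A=8 B=3)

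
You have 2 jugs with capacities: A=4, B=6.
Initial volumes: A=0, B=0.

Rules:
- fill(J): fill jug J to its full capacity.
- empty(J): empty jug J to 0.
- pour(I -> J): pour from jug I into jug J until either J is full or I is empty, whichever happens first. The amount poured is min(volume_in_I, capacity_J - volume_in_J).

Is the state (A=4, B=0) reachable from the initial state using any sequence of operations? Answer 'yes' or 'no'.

Answer: yes

Derivation:
BFS from (A=0, B=0):
  1. fill(A) -> (A=4 B=0)
Target reached → yes.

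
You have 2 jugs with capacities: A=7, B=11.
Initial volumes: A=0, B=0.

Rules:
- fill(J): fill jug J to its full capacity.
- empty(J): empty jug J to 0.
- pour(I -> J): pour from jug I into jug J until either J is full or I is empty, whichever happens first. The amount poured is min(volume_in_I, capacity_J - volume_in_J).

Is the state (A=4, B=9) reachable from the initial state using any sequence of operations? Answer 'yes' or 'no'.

Answer: no

Derivation:
BFS explored all 36 reachable states.
Reachable set includes: (0,0), (0,1), (0,2), (0,3), (0,4), (0,5), (0,6), (0,7), (0,8), (0,9), (0,10), (0,11) ...
Target (A=4, B=9) not in reachable set → no.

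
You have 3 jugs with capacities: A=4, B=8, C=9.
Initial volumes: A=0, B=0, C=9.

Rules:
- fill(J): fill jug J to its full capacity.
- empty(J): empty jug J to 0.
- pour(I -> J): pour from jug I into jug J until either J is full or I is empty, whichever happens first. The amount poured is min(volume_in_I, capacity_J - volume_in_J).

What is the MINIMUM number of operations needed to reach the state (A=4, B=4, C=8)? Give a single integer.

BFS from (A=0, B=0, C=9). One shortest path:
  1. fill(B) -> (A=0 B=8 C=9)
  2. empty(C) -> (A=0 B=8 C=0)
  3. pour(B -> C) -> (A=0 B=0 C=8)
  4. fill(B) -> (A=0 B=8 C=8)
  5. pour(B -> A) -> (A=4 B=4 C=8)
Reached target in 5 moves.

Answer: 5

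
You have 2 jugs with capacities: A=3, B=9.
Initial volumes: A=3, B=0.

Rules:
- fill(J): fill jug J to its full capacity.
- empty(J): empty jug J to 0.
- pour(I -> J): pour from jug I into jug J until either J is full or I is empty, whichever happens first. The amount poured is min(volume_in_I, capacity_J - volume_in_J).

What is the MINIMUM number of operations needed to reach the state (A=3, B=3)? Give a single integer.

BFS from (A=3, B=0). One shortest path:
  1. pour(A -> B) -> (A=0 B=3)
  2. fill(A) -> (A=3 B=3)
Reached target in 2 moves.

Answer: 2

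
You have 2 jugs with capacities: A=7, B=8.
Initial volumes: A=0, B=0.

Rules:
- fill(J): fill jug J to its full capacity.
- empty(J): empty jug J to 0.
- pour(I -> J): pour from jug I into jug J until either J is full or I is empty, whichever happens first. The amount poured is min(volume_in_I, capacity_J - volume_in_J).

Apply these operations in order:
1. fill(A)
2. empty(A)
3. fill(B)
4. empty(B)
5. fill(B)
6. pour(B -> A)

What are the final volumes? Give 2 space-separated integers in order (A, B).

Answer: 7 1

Derivation:
Step 1: fill(A) -> (A=7 B=0)
Step 2: empty(A) -> (A=0 B=0)
Step 3: fill(B) -> (A=0 B=8)
Step 4: empty(B) -> (A=0 B=0)
Step 5: fill(B) -> (A=0 B=8)
Step 6: pour(B -> A) -> (A=7 B=1)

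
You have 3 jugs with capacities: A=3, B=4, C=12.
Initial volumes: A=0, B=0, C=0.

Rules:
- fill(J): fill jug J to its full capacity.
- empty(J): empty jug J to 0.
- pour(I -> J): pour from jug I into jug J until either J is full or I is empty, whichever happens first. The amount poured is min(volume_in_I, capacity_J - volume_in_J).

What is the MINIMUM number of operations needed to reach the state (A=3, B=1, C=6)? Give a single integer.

BFS from (A=0, B=0, C=0). One shortest path:
  1. fill(A) -> (A=3 B=0 C=0)
  2. fill(B) -> (A=3 B=4 C=0)
  3. pour(A -> C) -> (A=0 B=4 C=3)
  4. fill(A) -> (A=3 B=4 C=3)
  5. pour(A -> C) -> (A=0 B=4 C=6)
  6. pour(B -> A) -> (A=3 B=1 C=6)
Reached target in 6 moves.

Answer: 6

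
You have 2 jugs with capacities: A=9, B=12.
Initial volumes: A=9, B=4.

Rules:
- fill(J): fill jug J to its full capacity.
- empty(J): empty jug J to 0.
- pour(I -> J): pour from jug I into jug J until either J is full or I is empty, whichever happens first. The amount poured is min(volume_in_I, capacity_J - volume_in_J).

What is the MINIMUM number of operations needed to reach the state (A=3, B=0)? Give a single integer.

Answer: 5

Derivation:
BFS from (A=9, B=4). One shortest path:
  1. empty(A) -> (A=0 B=4)
  2. fill(B) -> (A=0 B=12)
  3. pour(B -> A) -> (A=9 B=3)
  4. empty(A) -> (A=0 B=3)
  5. pour(B -> A) -> (A=3 B=0)
Reached target in 5 moves.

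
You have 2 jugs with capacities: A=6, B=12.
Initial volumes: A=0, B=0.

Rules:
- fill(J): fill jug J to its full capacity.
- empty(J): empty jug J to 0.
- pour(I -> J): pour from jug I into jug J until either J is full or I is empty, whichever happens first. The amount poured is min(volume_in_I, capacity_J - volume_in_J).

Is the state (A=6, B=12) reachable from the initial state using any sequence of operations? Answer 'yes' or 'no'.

Answer: yes

Derivation:
BFS from (A=0, B=0):
  1. fill(A) -> (A=6 B=0)
  2. fill(B) -> (A=6 B=12)
Target reached → yes.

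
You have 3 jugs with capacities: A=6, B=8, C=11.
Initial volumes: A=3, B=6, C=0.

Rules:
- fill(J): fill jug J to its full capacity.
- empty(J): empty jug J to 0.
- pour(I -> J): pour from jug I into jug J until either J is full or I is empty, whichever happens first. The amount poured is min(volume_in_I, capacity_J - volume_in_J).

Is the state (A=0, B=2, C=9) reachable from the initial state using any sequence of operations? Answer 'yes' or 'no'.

BFS from (A=3, B=6, C=0):
  1. fill(B) -> (A=3 B=8 C=0)
  2. pour(A -> C) -> (A=0 B=8 C=3)
  3. pour(B -> A) -> (A=6 B=2 C=3)
  4. pour(A -> C) -> (A=0 B=2 C=9)
Target reached → yes.

Answer: yes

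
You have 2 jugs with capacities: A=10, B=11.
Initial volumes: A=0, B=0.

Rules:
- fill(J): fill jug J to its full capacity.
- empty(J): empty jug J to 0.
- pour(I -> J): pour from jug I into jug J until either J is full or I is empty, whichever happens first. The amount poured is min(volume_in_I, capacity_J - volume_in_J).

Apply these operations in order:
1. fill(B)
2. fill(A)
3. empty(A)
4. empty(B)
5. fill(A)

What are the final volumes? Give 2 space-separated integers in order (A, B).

Step 1: fill(B) -> (A=0 B=11)
Step 2: fill(A) -> (A=10 B=11)
Step 3: empty(A) -> (A=0 B=11)
Step 4: empty(B) -> (A=0 B=0)
Step 5: fill(A) -> (A=10 B=0)

Answer: 10 0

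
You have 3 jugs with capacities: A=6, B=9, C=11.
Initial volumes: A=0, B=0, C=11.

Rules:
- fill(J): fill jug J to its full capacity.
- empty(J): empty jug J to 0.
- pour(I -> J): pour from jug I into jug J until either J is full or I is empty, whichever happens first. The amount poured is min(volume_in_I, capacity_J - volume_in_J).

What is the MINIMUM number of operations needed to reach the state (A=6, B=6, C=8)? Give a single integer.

BFS from (A=0, B=0, C=11). One shortest path:
  1. pour(C -> B) -> (A=0 B=9 C=2)
  2. pour(B -> A) -> (A=6 B=3 C=2)
  3. pour(A -> C) -> (A=0 B=3 C=8)
  4. pour(B -> A) -> (A=3 B=0 C=8)
  5. fill(B) -> (A=3 B=9 C=8)
  6. pour(B -> A) -> (A=6 B=6 C=8)
Reached target in 6 moves.

Answer: 6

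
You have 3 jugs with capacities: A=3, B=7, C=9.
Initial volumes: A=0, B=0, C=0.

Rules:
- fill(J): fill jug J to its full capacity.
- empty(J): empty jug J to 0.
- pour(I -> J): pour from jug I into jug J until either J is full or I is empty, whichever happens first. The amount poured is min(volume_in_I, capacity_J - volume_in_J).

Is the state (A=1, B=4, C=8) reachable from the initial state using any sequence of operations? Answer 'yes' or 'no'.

Answer: no

Derivation:
BFS explored all 224 reachable states.
Reachable set includes: (0,0,0), (0,0,1), (0,0,2), (0,0,3), (0,0,4), (0,0,5), (0,0,6), (0,0,7), (0,0,8), (0,0,9), (0,1,0), (0,1,1) ...
Target (A=1, B=4, C=8) not in reachable set → no.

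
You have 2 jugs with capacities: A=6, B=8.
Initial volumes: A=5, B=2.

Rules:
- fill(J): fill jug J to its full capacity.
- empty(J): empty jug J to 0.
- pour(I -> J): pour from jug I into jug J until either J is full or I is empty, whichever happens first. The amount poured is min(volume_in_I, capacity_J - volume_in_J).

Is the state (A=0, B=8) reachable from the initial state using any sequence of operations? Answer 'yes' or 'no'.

BFS from (A=5, B=2):
  1. fill(A) -> (A=6 B=2)
  2. pour(A -> B) -> (A=0 B=8)
Target reached → yes.

Answer: yes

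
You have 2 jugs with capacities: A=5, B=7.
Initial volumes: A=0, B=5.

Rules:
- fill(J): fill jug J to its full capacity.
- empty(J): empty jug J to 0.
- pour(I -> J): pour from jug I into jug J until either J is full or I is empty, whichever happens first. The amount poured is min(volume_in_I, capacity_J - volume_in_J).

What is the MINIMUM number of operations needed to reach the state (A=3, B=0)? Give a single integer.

Answer: 3

Derivation:
BFS from (A=0, B=5). One shortest path:
  1. fill(A) -> (A=5 B=5)
  2. pour(A -> B) -> (A=3 B=7)
  3. empty(B) -> (A=3 B=0)
Reached target in 3 moves.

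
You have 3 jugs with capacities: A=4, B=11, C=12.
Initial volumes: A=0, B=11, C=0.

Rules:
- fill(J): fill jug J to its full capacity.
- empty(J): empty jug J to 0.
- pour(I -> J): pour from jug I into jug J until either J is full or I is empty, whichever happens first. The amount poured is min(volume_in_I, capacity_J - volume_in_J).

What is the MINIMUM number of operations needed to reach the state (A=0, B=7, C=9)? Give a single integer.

Answer: 7

Derivation:
BFS from (A=0, B=11, C=0). One shortest path:
  1. fill(A) -> (A=4 B=11 C=0)
  2. empty(B) -> (A=4 B=0 C=0)
  3. fill(C) -> (A=4 B=0 C=12)
  4. pour(A -> B) -> (A=0 B=4 C=12)
  5. pour(C -> B) -> (A=0 B=11 C=5)
  6. pour(B -> A) -> (A=4 B=7 C=5)
  7. pour(A -> C) -> (A=0 B=7 C=9)
Reached target in 7 moves.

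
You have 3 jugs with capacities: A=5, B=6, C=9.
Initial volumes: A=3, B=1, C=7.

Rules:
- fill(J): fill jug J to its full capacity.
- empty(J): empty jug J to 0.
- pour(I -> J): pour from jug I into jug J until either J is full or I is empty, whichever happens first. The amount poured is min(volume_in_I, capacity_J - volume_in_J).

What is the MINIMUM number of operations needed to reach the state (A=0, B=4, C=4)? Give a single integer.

BFS from (A=3, B=1, C=7). One shortest path:
  1. fill(C) -> (A=3 B=1 C=9)
  2. pour(A -> B) -> (A=0 B=4 C=9)
  3. pour(C -> A) -> (A=5 B=4 C=4)
  4. empty(A) -> (A=0 B=4 C=4)
Reached target in 4 moves.

Answer: 4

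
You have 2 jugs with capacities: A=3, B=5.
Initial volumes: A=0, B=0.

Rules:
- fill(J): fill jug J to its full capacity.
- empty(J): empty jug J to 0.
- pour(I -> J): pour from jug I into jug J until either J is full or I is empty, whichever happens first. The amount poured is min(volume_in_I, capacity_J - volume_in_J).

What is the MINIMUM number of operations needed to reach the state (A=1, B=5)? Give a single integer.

Answer: 4

Derivation:
BFS from (A=0, B=0). One shortest path:
  1. fill(A) -> (A=3 B=0)
  2. pour(A -> B) -> (A=0 B=3)
  3. fill(A) -> (A=3 B=3)
  4. pour(A -> B) -> (A=1 B=5)
Reached target in 4 moves.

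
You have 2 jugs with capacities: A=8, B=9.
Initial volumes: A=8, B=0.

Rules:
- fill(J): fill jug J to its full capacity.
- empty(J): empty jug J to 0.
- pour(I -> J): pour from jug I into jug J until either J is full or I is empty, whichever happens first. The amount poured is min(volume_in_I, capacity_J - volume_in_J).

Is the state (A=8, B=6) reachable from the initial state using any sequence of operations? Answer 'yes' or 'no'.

Answer: yes

Derivation:
BFS from (A=8, B=0):
  1. pour(A -> B) -> (A=0 B=8)
  2. fill(A) -> (A=8 B=8)
  3. pour(A -> B) -> (A=7 B=9)
  4. empty(B) -> (A=7 B=0)
  5. pour(A -> B) -> (A=0 B=7)
  6. fill(A) -> (A=8 B=7)
  7. pour(A -> B) -> (A=6 B=9)
  8. empty(B) -> (A=6 B=0)
  9. pour(A -> B) -> (A=0 B=6)
  10. fill(A) -> (A=8 B=6)
Target reached → yes.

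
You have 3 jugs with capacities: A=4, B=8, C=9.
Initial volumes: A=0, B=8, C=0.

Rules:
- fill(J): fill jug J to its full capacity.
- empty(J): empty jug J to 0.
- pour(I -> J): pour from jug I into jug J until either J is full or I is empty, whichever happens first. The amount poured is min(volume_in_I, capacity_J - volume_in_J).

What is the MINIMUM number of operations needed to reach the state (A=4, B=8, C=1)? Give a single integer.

Answer: 4

Derivation:
BFS from (A=0, B=8, C=0). One shortest path:
  1. fill(A) -> (A=4 B=8 C=0)
  2. empty(B) -> (A=4 B=0 C=0)
  3. fill(C) -> (A=4 B=0 C=9)
  4. pour(C -> B) -> (A=4 B=8 C=1)
Reached target in 4 moves.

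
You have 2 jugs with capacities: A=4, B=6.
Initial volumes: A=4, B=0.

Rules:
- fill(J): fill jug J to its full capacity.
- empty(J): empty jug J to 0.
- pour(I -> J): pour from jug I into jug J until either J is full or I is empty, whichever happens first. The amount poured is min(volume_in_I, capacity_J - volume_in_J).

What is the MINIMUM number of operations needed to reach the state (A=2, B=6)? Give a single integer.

BFS from (A=4, B=0). One shortest path:
  1. pour(A -> B) -> (A=0 B=4)
  2. fill(A) -> (A=4 B=4)
  3. pour(A -> B) -> (A=2 B=6)
Reached target in 3 moves.

Answer: 3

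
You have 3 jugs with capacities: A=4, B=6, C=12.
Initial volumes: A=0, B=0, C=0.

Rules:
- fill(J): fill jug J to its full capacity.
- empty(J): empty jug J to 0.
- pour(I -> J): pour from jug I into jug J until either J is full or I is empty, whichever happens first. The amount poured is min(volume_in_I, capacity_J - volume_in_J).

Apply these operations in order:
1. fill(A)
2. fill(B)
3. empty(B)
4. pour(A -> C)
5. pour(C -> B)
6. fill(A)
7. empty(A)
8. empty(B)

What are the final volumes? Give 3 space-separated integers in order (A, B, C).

Step 1: fill(A) -> (A=4 B=0 C=0)
Step 2: fill(B) -> (A=4 B=6 C=0)
Step 3: empty(B) -> (A=4 B=0 C=0)
Step 4: pour(A -> C) -> (A=0 B=0 C=4)
Step 5: pour(C -> B) -> (A=0 B=4 C=0)
Step 6: fill(A) -> (A=4 B=4 C=0)
Step 7: empty(A) -> (A=0 B=4 C=0)
Step 8: empty(B) -> (A=0 B=0 C=0)

Answer: 0 0 0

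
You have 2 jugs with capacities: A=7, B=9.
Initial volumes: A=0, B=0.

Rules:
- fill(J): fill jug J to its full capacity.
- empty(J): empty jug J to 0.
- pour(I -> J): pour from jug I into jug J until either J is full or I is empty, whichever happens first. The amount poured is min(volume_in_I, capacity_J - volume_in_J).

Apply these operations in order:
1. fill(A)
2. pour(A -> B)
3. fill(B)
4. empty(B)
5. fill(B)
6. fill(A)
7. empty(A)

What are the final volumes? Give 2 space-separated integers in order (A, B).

Answer: 0 9

Derivation:
Step 1: fill(A) -> (A=7 B=0)
Step 2: pour(A -> B) -> (A=0 B=7)
Step 3: fill(B) -> (A=0 B=9)
Step 4: empty(B) -> (A=0 B=0)
Step 5: fill(B) -> (A=0 B=9)
Step 6: fill(A) -> (A=7 B=9)
Step 7: empty(A) -> (A=0 B=9)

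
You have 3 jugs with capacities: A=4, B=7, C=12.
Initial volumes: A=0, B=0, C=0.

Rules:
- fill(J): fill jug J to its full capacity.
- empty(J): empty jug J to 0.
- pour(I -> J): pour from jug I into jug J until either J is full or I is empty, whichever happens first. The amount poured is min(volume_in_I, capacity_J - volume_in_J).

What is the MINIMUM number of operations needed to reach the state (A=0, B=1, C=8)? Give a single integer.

Answer: 7

Derivation:
BFS from (A=0, B=0, C=0). One shortest path:
  1. fill(A) -> (A=4 B=0 C=0)
  2. fill(C) -> (A=4 B=0 C=12)
  3. pour(A -> B) -> (A=0 B=4 C=12)
  4. pour(C -> A) -> (A=4 B=4 C=8)
  5. pour(A -> B) -> (A=1 B=7 C=8)
  6. empty(B) -> (A=1 B=0 C=8)
  7. pour(A -> B) -> (A=0 B=1 C=8)
Reached target in 7 moves.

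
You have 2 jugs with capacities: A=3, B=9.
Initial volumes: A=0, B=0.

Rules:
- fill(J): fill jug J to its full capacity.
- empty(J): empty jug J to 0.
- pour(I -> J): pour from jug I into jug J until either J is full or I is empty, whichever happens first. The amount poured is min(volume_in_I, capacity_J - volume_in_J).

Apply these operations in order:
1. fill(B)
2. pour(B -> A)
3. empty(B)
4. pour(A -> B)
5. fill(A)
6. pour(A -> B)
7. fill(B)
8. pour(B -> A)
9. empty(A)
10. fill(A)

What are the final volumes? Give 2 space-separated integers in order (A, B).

Answer: 3 6

Derivation:
Step 1: fill(B) -> (A=0 B=9)
Step 2: pour(B -> A) -> (A=3 B=6)
Step 3: empty(B) -> (A=3 B=0)
Step 4: pour(A -> B) -> (A=0 B=3)
Step 5: fill(A) -> (A=3 B=3)
Step 6: pour(A -> B) -> (A=0 B=6)
Step 7: fill(B) -> (A=0 B=9)
Step 8: pour(B -> A) -> (A=3 B=6)
Step 9: empty(A) -> (A=0 B=6)
Step 10: fill(A) -> (A=3 B=6)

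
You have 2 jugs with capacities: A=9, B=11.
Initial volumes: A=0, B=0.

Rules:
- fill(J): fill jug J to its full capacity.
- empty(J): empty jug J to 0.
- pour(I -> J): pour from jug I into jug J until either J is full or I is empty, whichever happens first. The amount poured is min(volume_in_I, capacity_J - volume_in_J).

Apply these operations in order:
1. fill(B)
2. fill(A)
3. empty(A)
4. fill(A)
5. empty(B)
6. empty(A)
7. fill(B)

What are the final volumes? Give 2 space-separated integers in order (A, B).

Answer: 0 11

Derivation:
Step 1: fill(B) -> (A=0 B=11)
Step 2: fill(A) -> (A=9 B=11)
Step 3: empty(A) -> (A=0 B=11)
Step 4: fill(A) -> (A=9 B=11)
Step 5: empty(B) -> (A=9 B=0)
Step 6: empty(A) -> (A=0 B=0)
Step 7: fill(B) -> (A=0 B=11)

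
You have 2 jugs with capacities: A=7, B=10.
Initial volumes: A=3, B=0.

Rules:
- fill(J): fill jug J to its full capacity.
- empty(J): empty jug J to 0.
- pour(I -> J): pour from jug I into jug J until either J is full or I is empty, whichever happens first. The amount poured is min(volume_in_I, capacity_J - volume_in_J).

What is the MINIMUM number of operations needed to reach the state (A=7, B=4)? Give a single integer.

BFS from (A=3, B=0). One shortest path:
  1. fill(A) -> (A=7 B=0)
  2. pour(A -> B) -> (A=0 B=7)
  3. fill(A) -> (A=7 B=7)
  4. pour(A -> B) -> (A=4 B=10)
  5. empty(B) -> (A=4 B=0)
  6. pour(A -> B) -> (A=0 B=4)
  7. fill(A) -> (A=7 B=4)
Reached target in 7 moves.

Answer: 7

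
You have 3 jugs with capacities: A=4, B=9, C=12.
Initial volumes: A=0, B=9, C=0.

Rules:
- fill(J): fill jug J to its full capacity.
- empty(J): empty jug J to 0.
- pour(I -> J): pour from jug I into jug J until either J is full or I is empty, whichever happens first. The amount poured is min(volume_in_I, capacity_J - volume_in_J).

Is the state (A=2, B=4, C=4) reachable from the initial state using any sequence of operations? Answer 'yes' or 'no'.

BFS explored all 386 reachable states.
Reachable set includes: (0,0,0), (0,0,1), (0,0,2), (0,0,3), (0,0,4), (0,0,5), (0,0,6), (0,0,7), (0,0,8), (0,0,9), (0,0,10), (0,0,11) ...
Target (A=2, B=4, C=4) not in reachable set → no.

Answer: no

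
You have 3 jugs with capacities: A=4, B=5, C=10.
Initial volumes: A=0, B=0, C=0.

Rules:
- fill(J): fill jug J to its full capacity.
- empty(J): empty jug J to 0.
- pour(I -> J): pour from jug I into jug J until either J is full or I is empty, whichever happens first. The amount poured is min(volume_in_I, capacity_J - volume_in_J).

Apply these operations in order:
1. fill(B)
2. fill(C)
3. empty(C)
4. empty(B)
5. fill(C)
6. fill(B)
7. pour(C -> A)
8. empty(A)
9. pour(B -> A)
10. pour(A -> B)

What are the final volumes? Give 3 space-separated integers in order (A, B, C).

Step 1: fill(B) -> (A=0 B=5 C=0)
Step 2: fill(C) -> (A=0 B=5 C=10)
Step 3: empty(C) -> (A=0 B=5 C=0)
Step 4: empty(B) -> (A=0 B=0 C=0)
Step 5: fill(C) -> (A=0 B=0 C=10)
Step 6: fill(B) -> (A=0 B=5 C=10)
Step 7: pour(C -> A) -> (A=4 B=5 C=6)
Step 8: empty(A) -> (A=0 B=5 C=6)
Step 9: pour(B -> A) -> (A=4 B=1 C=6)
Step 10: pour(A -> B) -> (A=0 B=5 C=6)

Answer: 0 5 6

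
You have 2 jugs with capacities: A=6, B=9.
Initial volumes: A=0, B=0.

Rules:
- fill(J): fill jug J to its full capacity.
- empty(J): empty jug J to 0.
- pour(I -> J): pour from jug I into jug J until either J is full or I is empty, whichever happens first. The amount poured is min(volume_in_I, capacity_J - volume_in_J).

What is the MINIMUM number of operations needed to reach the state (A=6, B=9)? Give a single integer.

Answer: 2

Derivation:
BFS from (A=0, B=0). One shortest path:
  1. fill(A) -> (A=6 B=0)
  2. fill(B) -> (A=6 B=9)
Reached target in 2 moves.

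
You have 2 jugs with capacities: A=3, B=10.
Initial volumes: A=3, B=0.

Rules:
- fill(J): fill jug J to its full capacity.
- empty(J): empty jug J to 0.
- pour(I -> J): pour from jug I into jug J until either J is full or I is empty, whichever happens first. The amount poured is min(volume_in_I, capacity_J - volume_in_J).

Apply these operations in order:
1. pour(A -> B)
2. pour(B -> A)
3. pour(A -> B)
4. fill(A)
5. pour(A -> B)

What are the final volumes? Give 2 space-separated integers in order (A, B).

Step 1: pour(A -> B) -> (A=0 B=3)
Step 2: pour(B -> A) -> (A=3 B=0)
Step 3: pour(A -> B) -> (A=0 B=3)
Step 4: fill(A) -> (A=3 B=3)
Step 5: pour(A -> B) -> (A=0 B=6)

Answer: 0 6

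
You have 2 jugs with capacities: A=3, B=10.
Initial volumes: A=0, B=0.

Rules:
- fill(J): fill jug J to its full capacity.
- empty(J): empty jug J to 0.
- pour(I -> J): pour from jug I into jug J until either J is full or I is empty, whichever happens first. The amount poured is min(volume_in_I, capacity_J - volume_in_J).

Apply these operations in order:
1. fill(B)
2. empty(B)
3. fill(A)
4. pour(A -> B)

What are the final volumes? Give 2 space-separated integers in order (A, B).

Answer: 0 3

Derivation:
Step 1: fill(B) -> (A=0 B=10)
Step 2: empty(B) -> (A=0 B=0)
Step 3: fill(A) -> (A=3 B=0)
Step 4: pour(A -> B) -> (A=0 B=3)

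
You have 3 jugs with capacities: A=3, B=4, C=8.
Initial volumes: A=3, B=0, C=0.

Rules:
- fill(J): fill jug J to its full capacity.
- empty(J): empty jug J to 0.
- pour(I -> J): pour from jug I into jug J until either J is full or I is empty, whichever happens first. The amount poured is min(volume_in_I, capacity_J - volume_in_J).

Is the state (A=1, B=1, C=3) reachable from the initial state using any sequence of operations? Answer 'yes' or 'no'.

BFS explored all 138 reachable states.
Reachable set includes: (0,0,0), (0,0,1), (0,0,2), (0,0,3), (0,0,4), (0,0,5), (0,0,6), (0,0,7), (0,0,8), (0,1,0), (0,1,1), (0,1,2) ...
Target (A=1, B=1, C=3) not in reachable set → no.

Answer: no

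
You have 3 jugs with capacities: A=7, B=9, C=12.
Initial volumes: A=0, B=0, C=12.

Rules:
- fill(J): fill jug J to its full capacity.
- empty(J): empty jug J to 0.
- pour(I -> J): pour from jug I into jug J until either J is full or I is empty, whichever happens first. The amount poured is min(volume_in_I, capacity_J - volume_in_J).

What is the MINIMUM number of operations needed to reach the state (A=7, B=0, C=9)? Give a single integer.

BFS from (A=0, B=0, C=12). One shortest path:
  1. fill(A) -> (A=7 B=0 C=12)
  2. fill(B) -> (A=7 B=9 C=12)
  3. empty(C) -> (A=7 B=9 C=0)
  4. pour(B -> C) -> (A=7 B=0 C=9)
Reached target in 4 moves.

Answer: 4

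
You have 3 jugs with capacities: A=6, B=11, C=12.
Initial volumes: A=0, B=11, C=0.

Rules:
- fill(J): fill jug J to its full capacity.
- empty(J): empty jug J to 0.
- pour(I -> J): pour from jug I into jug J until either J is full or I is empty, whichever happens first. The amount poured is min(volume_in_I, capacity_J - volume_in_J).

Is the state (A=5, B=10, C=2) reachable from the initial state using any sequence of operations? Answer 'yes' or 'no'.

Answer: no

Derivation:
BFS explored all 542 reachable states.
Reachable set includes: (0,0,0), (0,0,1), (0,0,2), (0,0,3), (0,0,4), (0,0,5), (0,0,6), (0,0,7), (0,0,8), (0,0,9), (0,0,10), (0,0,11) ...
Target (A=5, B=10, C=2) not in reachable set → no.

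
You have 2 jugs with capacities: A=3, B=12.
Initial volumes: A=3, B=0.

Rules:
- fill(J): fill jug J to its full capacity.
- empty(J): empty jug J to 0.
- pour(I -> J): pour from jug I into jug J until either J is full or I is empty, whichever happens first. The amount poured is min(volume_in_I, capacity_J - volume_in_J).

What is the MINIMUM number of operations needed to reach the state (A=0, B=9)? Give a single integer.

BFS from (A=3, B=0). One shortest path:
  1. empty(A) -> (A=0 B=0)
  2. fill(B) -> (A=0 B=12)
  3. pour(B -> A) -> (A=3 B=9)
  4. empty(A) -> (A=0 B=9)
Reached target in 4 moves.

Answer: 4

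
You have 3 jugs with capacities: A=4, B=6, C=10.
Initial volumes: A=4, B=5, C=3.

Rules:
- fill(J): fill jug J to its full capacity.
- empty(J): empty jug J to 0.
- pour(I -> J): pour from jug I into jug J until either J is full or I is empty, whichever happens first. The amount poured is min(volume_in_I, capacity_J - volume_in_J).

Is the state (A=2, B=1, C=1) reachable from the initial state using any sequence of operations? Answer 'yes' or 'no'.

Answer: no

Derivation:
BFS explored all 250 reachable states.
Reachable set includes: (0,0,0), (0,0,1), (0,0,2), (0,0,3), (0,0,4), (0,0,5), (0,0,6), (0,0,7), (0,0,8), (0,0,9), (0,0,10), (0,1,0) ...
Target (A=2, B=1, C=1) not in reachable set → no.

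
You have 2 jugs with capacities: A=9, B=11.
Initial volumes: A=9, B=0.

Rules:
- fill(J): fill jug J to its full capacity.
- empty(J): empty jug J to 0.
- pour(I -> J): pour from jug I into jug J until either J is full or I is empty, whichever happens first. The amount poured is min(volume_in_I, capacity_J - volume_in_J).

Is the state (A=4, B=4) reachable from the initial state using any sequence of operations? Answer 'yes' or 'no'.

BFS explored all 40 reachable states.
Reachable set includes: (0,0), (0,1), (0,2), (0,3), (0,4), (0,5), (0,6), (0,7), (0,8), (0,9), (0,10), (0,11) ...
Target (A=4, B=4) not in reachable set → no.

Answer: no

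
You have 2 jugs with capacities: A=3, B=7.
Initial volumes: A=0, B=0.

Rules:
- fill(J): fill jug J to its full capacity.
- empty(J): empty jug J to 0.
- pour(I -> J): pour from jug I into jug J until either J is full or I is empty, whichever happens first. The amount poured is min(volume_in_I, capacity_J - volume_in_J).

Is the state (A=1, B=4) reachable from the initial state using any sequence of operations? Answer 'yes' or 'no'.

BFS explored all 20 reachable states.
Reachable set includes: (0,0), (0,1), (0,2), (0,3), (0,4), (0,5), (0,6), (0,7), (1,0), (1,7), (2,0), (2,7) ...
Target (A=1, B=4) not in reachable set → no.

Answer: no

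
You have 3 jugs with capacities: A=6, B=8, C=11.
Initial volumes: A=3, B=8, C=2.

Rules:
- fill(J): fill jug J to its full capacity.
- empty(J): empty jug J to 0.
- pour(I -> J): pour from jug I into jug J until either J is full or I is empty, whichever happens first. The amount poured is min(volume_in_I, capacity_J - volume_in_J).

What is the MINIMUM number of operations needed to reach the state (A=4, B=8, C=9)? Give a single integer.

Answer: 7

Derivation:
BFS from (A=3, B=8, C=2). One shortest path:
  1. empty(A) -> (A=0 B=8 C=2)
  2. pour(B -> A) -> (A=6 B=2 C=2)
  3. pour(B -> C) -> (A=6 B=0 C=4)
  4. pour(A -> B) -> (A=0 B=6 C=4)
  5. pour(C -> A) -> (A=4 B=6 C=0)
  6. fill(C) -> (A=4 B=6 C=11)
  7. pour(C -> B) -> (A=4 B=8 C=9)
Reached target in 7 moves.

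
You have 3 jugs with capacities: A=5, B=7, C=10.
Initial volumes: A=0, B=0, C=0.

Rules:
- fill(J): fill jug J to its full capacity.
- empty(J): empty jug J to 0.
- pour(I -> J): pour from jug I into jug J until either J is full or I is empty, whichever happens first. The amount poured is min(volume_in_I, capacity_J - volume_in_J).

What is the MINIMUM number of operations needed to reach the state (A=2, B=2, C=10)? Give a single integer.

BFS from (A=0, B=0, C=0). One shortest path:
  1. fill(B) -> (A=0 B=7 C=0)
  2. pour(B -> C) -> (A=0 B=0 C=7)
  3. fill(B) -> (A=0 B=7 C=7)
  4. pour(B -> A) -> (A=5 B=2 C=7)
  5. pour(A -> C) -> (A=2 B=2 C=10)
Reached target in 5 moves.

Answer: 5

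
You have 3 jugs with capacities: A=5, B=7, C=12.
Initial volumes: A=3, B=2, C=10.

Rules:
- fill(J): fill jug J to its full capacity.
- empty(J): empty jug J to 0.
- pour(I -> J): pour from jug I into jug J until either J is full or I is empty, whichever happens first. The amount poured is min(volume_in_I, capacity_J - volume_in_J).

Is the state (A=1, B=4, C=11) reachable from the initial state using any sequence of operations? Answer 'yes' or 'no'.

BFS explored all 361 reachable states.
Reachable set includes: (0,0,0), (0,0,1), (0,0,2), (0,0,3), (0,0,4), (0,0,5), (0,0,6), (0,0,7), (0,0,8), (0,0,9), (0,0,10), (0,0,11) ...
Target (A=1, B=4, C=11) not in reachable set → no.

Answer: no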